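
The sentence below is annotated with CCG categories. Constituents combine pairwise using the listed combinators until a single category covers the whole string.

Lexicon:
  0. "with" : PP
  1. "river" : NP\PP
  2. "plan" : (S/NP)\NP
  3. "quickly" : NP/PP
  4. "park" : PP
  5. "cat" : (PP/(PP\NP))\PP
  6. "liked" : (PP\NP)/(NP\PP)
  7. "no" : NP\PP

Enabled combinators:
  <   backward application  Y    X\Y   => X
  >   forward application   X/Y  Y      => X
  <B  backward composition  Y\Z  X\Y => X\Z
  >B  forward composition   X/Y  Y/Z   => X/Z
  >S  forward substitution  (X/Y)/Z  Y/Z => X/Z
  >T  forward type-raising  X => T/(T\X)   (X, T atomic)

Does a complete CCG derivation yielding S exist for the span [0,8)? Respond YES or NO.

YES

[0,8] S   >
  [0,4] S/PP   >B
    [0,3] S/NP   <
      [0,2] NP   <
        [0,1] "with" : PP
        [1,2] "river" : NP\PP
      [2,3] "plan" : (S/NP)\NP
    [3,4] "quickly" : NP/PP
  [4,8] PP   >
    [4,6] PP/(PP\NP)   <
      [4,5] "park" : PP
      [5,6] "cat" : (PP/(PP\NP))\PP
    [6,8] PP\NP   >
      [6,7] "liked" : (PP\NP)/(NP\PP)
      [7,8] "no" : NP\PP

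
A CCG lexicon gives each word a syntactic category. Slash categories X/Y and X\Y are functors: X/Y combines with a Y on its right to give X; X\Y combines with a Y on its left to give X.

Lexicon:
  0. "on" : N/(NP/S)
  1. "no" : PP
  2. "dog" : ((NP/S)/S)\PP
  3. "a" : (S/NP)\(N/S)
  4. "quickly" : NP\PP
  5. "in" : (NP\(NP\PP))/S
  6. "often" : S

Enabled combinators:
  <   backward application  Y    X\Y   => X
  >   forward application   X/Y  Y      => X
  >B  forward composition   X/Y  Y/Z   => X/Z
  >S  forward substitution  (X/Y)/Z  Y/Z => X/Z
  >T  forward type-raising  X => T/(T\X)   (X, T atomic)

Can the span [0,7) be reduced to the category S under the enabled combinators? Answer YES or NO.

[0,7] S   >
  [0,4] S/NP   <
    [0,3] N/S   >B
      [0,1] "on" : N/(NP/S)
      [1,3] (NP/S)/S   <
        [1,2] "no" : PP
        [2,3] "dog" : ((NP/S)/S)\PP
    [3,4] "a" : (S/NP)\(N/S)
  [4,7] NP   <
    [4,5] "quickly" : NP\PP
    [5,7] NP\(NP\PP)   >
      [5,6] "in" : (NP\(NP\PP))/S
      [6,7] "often" : S

YES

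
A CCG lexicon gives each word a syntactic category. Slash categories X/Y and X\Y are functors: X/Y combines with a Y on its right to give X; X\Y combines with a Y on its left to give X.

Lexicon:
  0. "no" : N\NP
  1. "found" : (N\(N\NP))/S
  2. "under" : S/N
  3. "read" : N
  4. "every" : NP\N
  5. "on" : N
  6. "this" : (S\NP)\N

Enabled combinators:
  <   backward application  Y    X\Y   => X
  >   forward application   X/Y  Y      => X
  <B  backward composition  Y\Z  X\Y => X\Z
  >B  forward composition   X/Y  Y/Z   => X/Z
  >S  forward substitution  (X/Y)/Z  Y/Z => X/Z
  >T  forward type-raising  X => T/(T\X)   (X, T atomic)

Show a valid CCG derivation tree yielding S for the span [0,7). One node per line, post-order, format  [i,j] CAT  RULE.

[0,1] N\NP  lex  "no"
[1,2] (N\(N\NP))/S  lex  "found"
[2,3] S/N  lex  "under"
[3,4] N  lex  "read"
[2,4] S  >  k=3
[1,4] N\(N\NP)  >  k=2
[0,4] N  <  k=1
[4,5] NP\N  lex  "every"
[0,5] NP  <  k=4
[5,6] N  lex  "on"
[6,7] (S\NP)\N  lex  "this"
[5,7] S\NP  <  k=6
[0,7] S  <  k=5

[0,7] S   <
  [0,5] NP   <
    [0,4] N   <
      [0,1] "no" : N\NP
      [1,4] N\(N\NP)   >
        [1,2] "found" : (N\(N\NP))/S
        [2,4] S   >
          [2,3] "under" : S/N
          [3,4] "read" : N
    [4,5] "every" : NP\N
  [5,7] S\NP   <
    [5,6] "on" : N
    [6,7] "this" : (S\NP)\N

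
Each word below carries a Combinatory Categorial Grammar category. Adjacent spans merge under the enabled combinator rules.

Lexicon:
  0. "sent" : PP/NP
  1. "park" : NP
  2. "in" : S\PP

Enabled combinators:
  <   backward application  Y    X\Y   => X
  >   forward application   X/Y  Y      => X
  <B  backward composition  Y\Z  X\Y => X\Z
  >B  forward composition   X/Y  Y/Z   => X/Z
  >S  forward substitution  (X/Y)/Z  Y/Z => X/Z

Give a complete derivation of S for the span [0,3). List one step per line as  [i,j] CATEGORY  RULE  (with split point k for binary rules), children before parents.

[0,1] PP/NP  lex  "sent"
[1,2] NP  lex  "park"
[0,2] PP  >  k=1
[2,3] S\PP  lex  "in"
[0,3] S  <  k=2

[0,3] S   <
  [0,2] PP   >
    [0,1] "sent" : PP/NP
    [1,2] "park" : NP
  [2,3] "in" : S\PP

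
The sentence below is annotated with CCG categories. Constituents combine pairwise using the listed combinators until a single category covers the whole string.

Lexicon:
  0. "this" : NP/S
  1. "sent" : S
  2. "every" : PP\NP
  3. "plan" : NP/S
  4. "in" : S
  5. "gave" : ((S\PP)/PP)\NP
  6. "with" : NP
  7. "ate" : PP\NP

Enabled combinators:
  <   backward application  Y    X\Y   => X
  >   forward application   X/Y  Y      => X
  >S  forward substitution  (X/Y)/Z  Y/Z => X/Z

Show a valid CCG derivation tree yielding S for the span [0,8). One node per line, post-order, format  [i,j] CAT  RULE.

[0,1] NP/S  lex  "this"
[1,2] S  lex  "sent"
[0,2] NP  >  k=1
[2,3] PP\NP  lex  "every"
[0,3] PP  <  k=2
[3,4] NP/S  lex  "plan"
[4,5] S  lex  "in"
[3,5] NP  >  k=4
[5,6] ((S\PP)/PP)\NP  lex  "gave"
[3,6] (S\PP)/PP  <  k=5
[6,7] NP  lex  "with"
[7,8] PP\NP  lex  "ate"
[6,8] PP  <  k=7
[3,8] S\PP  >  k=6
[0,8] S  <  k=3

[0,8] S   <
  [0,3] PP   <
    [0,2] NP   >
      [0,1] "this" : NP/S
      [1,2] "sent" : S
    [2,3] "every" : PP\NP
  [3,8] S\PP   >
    [3,6] (S\PP)/PP   <
      [3,5] NP   >
        [3,4] "plan" : NP/S
        [4,5] "in" : S
      [5,6] "gave" : ((S\PP)/PP)\NP
    [6,8] PP   <
      [6,7] "with" : NP
      [7,8] "ate" : PP\NP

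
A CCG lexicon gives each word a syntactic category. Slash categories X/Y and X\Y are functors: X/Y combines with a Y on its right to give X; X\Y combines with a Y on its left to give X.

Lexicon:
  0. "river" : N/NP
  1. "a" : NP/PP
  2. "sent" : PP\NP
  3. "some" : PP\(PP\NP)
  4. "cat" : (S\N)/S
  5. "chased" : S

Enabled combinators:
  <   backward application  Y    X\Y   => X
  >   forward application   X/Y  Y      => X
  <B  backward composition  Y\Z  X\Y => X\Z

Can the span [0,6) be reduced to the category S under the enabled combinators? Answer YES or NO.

[0,6] S   <
  [0,4] N   >
    [0,1] "river" : N/NP
    [1,4] NP   >
      [1,2] "a" : NP/PP
      [2,4] PP   <
        [2,3] "sent" : PP\NP
        [3,4] "some" : PP\(PP\NP)
  [4,6] S\N   >
    [4,5] "cat" : (S\N)/S
    [5,6] "chased" : S

YES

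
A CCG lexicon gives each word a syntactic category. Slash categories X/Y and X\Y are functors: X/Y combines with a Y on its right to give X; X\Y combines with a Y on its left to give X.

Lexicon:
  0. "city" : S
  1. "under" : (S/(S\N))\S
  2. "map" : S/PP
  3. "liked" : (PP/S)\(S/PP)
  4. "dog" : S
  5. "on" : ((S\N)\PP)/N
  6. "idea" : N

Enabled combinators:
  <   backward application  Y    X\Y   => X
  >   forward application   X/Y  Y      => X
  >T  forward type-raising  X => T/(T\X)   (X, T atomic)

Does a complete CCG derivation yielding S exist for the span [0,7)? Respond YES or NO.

[0,7] S   >
  [0,2] S/(S\N)   <
    [0,1] "city" : S
    [1,2] "under" : (S/(S\N))\S
  [2,7] S\N   <
    [2,5] PP   >
      [2,4] PP/S   <
        [2,3] "map" : S/PP
        [3,4] "liked" : (PP/S)\(S/PP)
      [4,5] "dog" : S
    [5,7] (S\N)\PP   >
      [5,6] "on" : ((S\N)\PP)/N
      [6,7] "idea" : N

YES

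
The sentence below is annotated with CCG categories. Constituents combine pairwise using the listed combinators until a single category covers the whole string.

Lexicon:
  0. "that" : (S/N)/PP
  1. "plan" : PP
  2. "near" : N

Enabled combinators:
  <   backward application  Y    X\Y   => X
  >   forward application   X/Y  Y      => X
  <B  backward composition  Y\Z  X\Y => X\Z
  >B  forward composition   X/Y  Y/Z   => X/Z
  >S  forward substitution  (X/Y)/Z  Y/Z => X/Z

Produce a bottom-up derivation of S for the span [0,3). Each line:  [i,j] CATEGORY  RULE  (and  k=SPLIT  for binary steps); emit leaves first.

[0,1] (S/N)/PP  lex  "that"
[1,2] PP  lex  "plan"
[0,2] S/N  >  k=1
[2,3] N  lex  "near"
[0,3] S  >  k=2

[0,3] S   >
  [0,2] S/N   >
    [0,1] "that" : (S/N)/PP
    [1,2] "plan" : PP
  [2,3] "near" : N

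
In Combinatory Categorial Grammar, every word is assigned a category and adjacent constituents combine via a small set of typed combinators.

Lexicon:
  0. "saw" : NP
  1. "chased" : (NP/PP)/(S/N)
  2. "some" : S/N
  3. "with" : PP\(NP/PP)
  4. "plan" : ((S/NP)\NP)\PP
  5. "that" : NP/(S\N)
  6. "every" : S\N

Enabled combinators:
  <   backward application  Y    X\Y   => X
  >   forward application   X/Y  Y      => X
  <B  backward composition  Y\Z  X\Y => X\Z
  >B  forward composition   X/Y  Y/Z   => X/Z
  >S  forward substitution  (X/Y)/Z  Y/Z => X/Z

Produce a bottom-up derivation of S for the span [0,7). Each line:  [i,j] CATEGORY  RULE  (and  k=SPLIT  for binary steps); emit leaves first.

[0,1] NP  lex  "saw"
[1,2] (NP/PP)/(S/N)  lex  "chased"
[2,3] S/N  lex  "some"
[1,3] NP/PP  >  k=2
[3,4] PP\(NP/PP)  lex  "with"
[1,4] PP  <  k=3
[4,5] ((S/NP)\NP)\PP  lex  "plan"
[1,5] (S/NP)\NP  <  k=4
[0,5] S/NP  <  k=1
[5,6] NP/(S\N)  lex  "that"
[6,7] S\N  lex  "every"
[5,7] NP  >  k=6
[0,7] S  >  k=5

[0,7] S   >
  [0,5] S/NP   <
    [0,1] "saw" : NP
    [1,5] (S/NP)\NP   <
      [1,4] PP   <
        [1,3] NP/PP   >
          [1,2] "chased" : (NP/PP)/(S/N)
          [2,3] "some" : S/N
        [3,4] "with" : PP\(NP/PP)
      [4,5] "plan" : ((S/NP)\NP)\PP
  [5,7] NP   >
    [5,6] "that" : NP/(S\N)
    [6,7] "every" : S\N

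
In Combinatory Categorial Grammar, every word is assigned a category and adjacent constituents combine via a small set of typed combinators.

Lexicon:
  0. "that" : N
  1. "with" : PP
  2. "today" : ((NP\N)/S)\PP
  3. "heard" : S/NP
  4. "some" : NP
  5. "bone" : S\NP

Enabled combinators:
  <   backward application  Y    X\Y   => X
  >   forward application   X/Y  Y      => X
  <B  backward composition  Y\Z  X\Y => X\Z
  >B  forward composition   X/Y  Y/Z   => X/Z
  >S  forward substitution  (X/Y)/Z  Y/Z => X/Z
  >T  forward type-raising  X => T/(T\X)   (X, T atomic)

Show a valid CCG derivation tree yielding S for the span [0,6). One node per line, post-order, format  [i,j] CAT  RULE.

[0,1] N  lex  "that"
[1,2] PP  lex  "with"
[2,3] ((NP\N)/S)\PP  lex  "today"
[1,3] (NP\N)/S  <  k=2
[3,4] S/NP  lex  "heard"
[4,5] NP  lex  "some"
[3,5] S  >  k=4
[1,5] NP\N  >  k=3
[5,6] S\NP  lex  "bone"
[1,6] S\N  <B  k=5
[0,6] S  <  k=1

[0,6] S   <
  [0,1] "that" : N
  [1,6] S\N   <B
    [1,5] NP\N   >
      [1,3] (NP\N)/S   <
        [1,2] "with" : PP
        [2,3] "today" : ((NP\N)/S)\PP
      [3,5] S   >
        [3,4] "heard" : S/NP
        [4,5] "some" : NP
    [5,6] "bone" : S\NP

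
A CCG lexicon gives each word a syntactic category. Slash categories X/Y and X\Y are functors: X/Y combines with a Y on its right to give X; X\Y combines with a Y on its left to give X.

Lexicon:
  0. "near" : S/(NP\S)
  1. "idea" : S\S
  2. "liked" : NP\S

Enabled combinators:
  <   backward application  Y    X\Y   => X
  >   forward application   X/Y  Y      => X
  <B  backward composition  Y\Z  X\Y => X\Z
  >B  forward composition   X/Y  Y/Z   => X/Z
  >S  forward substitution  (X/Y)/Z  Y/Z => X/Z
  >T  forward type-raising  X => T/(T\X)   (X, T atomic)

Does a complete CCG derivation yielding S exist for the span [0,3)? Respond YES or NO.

YES

[0,3] S   >
  [0,1] "near" : S/(NP\S)
  [1,3] NP\S   <B
    [1,2] "idea" : S\S
    [2,3] "liked" : NP\S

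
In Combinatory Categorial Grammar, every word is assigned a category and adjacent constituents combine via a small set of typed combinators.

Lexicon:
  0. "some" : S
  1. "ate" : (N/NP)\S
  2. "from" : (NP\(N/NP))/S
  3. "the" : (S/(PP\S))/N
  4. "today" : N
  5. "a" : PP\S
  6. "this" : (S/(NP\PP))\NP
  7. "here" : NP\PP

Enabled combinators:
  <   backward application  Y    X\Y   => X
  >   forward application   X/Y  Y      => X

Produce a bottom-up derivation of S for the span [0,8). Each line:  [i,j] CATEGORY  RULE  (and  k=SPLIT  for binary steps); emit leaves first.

[0,8] S   >
  [0,7] S/(NP\PP)   <
    [0,6] NP   <
      [0,2] N/NP   <
        [0,1] "some" : S
        [1,2] "ate" : (N/NP)\S
      [2,6] NP\(N/NP)   >
        [2,3] "from" : (NP\(N/NP))/S
        [3,6] S   >
          [3,5] S/(PP\S)   >
            [3,4] "the" : (S/(PP\S))/N
            [4,5] "today" : N
          [5,6] "a" : PP\S
    [6,7] "this" : (S/(NP\PP))\NP
  [7,8] "here" : NP\PP

[0,1] S  lex  "some"
[1,2] (N/NP)\S  lex  "ate"
[0,2] N/NP  <  k=1
[2,3] (NP\(N/NP))/S  lex  "from"
[3,4] (S/(PP\S))/N  lex  "the"
[4,5] N  lex  "today"
[3,5] S/(PP\S)  >  k=4
[5,6] PP\S  lex  "a"
[3,6] S  >  k=5
[2,6] NP\(N/NP)  >  k=3
[0,6] NP  <  k=2
[6,7] (S/(NP\PP))\NP  lex  "this"
[0,7] S/(NP\PP)  <  k=6
[7,8] NP\PP  lex  "here"
[0,8] S  >  k=7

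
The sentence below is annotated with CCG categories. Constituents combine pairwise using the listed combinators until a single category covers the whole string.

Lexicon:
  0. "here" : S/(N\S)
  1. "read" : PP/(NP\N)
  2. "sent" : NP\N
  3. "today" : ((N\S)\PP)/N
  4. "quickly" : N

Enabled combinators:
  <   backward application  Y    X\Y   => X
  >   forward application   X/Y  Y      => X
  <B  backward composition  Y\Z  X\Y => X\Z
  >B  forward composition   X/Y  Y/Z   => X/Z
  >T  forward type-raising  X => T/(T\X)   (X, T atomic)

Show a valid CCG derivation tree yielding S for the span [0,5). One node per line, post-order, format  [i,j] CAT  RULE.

[0,5] S   >
  [0,1] "here" : S/(N\S)
  [1,5] N\S   <
    [1,3] PP   >
      [1,2] "read" : PP/(NP\N)
      [2,3] "sent" : NP\N
    [3,5] (N\S)\PP   >
      [3,4] "today" : ((N\S)\PP)/N
      [4,5] "quickly" : N

[0,1] S/(N\S)  lex  "here"
[1,2] PP/(NP\N)  lex  "read"
[2,3] NP\N  lex  "sent"
[1,3] PP  >  k=2
[3,4] ((N\S)\PP)/N  lex  "today"
[4,5] N  lex  "quickly"
[3,5] (N\S)\PP  >  k=4
[1,5] N\S  <  k=3
[0,5] S  >  k=1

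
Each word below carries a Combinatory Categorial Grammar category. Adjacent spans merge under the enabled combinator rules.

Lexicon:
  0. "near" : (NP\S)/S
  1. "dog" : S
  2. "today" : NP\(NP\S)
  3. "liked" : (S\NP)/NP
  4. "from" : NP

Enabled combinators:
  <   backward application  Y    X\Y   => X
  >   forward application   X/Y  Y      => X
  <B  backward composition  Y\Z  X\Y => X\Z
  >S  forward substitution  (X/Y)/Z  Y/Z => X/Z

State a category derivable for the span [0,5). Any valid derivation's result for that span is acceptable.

[0,5] S   <
  [0,3] NP   <
    [0,2] NP\S   >
      [0,1] "near" : (NP\S)/S
      [1,2] "dog" : S
    [2,3] "today" : NP\(NP\S)
  [3,5] S\NP   >
    [3,4] "liked" : (S\NP)/NP
    [4,5] "from" : NP

S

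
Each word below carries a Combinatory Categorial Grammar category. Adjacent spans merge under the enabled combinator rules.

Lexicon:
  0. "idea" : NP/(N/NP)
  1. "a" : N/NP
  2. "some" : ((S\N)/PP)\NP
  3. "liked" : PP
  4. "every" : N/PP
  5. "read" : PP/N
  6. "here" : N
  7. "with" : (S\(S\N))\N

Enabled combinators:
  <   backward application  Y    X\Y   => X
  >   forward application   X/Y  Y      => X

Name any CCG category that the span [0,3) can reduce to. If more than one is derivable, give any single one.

(S\N)/PP

[0,8] S   <
  [0,4] S\N   >
    [0,3] (S\N)/PP   <
      [0,2] NP   >
        [0,1] "idea" : NP/(N/NP)
        [1,2] "a" : N/NP
      [2,3] "some" : ((S\N)/PP)\NP
    [3,4] "liked" : PP
  [4,8] S\(S\N)   <
    [4,7] N   >
      [4,5] "every" : N/PP
      [5,7] PP   >
        [5,6] "read" : PP/N
        [6,7] "here" : N
    [7,8] "with" : (S\(S\N))\N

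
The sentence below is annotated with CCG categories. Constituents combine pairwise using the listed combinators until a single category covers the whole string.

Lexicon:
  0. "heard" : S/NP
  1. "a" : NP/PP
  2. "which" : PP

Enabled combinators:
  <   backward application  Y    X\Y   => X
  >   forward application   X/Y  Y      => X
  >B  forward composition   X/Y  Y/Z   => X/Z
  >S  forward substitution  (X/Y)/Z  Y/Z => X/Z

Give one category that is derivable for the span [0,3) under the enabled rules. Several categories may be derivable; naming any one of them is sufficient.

S

[0,3] S   >
  [0,1] "heard" : S/NP
  [1,3] NP   >
    [1,2] "a" : NP/PP
    [2,3] "which" : PP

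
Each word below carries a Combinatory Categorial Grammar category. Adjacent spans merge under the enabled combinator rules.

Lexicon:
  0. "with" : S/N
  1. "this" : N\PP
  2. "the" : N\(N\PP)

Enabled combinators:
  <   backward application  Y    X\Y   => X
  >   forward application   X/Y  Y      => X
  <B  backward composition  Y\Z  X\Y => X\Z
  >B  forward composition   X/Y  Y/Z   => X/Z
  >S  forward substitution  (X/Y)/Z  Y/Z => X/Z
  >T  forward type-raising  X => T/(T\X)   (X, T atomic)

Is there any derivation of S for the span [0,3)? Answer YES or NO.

[0,3] S   >
  [0,1] "with" : S/N
  [1,3] N   <
    [1,2] "this" : N\PP
    [2,3] "the" : N\(N\PP)

YES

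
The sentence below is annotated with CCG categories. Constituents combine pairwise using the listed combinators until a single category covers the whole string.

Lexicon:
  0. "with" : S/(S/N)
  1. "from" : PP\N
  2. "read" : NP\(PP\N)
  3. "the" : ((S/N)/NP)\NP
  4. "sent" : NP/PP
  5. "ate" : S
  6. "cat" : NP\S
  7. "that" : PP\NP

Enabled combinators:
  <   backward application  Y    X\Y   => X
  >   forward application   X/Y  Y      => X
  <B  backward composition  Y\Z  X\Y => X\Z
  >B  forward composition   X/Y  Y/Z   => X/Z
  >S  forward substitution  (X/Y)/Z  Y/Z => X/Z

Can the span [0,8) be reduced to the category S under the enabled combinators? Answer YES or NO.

YES

[0,8] S   >
  [0,1] "with" : S/(S/N)
  [1,8] S/N   >
    [1,4] (S/N)/NP   <
      [1,3] NP   <
        [1,2] "from" : PP\N
        [2,3] "read" : NP\(PP\N)
      [3,4] "the" : ((S/N)/NP)\NP
    [4,8] NP   >
      [4,5] "sent" : NP/PP
      [5,8] PP   <
        [5,7] NP   <
          [5,6] "ate" : S
          [6,7] "cat" : NP\S
        [7,8] "that" : PP\NP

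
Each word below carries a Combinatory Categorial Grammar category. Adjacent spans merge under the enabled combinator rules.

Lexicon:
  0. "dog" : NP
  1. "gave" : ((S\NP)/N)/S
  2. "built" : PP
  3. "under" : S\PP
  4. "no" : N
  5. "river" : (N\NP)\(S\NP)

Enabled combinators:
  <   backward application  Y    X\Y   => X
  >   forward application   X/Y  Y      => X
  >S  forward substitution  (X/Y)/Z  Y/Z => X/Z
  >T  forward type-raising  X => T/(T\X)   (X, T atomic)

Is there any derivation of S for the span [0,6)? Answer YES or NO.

NP ((S\NP)/N)/S PP S\PP N (N\NP)\(S\NP)
CKY chart[0,6] = {N, N/(N\N), NP/(NP\N), PP/(PP\N), S/(S\N)}; S ∉ chart

NO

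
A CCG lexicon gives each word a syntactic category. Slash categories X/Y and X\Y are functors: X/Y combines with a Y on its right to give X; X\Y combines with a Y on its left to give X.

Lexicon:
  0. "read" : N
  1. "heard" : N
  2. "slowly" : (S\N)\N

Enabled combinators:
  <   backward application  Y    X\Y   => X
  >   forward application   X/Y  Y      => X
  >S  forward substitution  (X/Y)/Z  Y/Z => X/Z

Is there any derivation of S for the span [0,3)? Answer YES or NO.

[0,3] S   <
  [0,1] "read" : N
  [1,3] S\N   <
    [1,2] "heard" : N
    [2,3] "slowly" : (S\N)\N

YES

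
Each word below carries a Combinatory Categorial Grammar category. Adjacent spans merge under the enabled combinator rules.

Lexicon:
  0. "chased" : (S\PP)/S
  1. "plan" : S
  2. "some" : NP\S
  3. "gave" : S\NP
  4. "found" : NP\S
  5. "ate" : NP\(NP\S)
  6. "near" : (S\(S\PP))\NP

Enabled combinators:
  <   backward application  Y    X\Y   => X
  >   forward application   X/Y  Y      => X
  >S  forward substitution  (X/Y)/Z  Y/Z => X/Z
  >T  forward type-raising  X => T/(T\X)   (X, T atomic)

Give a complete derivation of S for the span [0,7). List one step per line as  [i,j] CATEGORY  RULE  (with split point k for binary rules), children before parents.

[0,7] S   <
  [0,4] S\PP   >
    [0,1] "chased" : (S\PP)/S
    [1,4] S   <
      [1,3] NP   <
        [1,2] "plan" : S
        [2,3] "some" : NP\S
      [3,4] "gave" : S\NP
  [4,7] S\(S\PP)   <
    [4,6] NP   <
      [4,5] "found" : NP\S
      [5,6] "ate" : NP\(NP\S)
    [6,7] "near" : (S\(S\PP))\NP

[0,1] (S\PP)/S  lex  "chased"
[1,2] S  lex  "plan"
[2,3] NP\S  lex  "some"
[1,3] NP  <  k=2
[3,4] S\NP  lex  "gave"
[1,4] S  <  k=3
[0,4] S\PP  >  k=1
[4,5] NP\S  lex  "found"
[5,6] NP\(NP\S)  lex  "ate"
[4,6] NP  <  k=5
[6,7] (S\(S\PP))\NP  lex  "near"
[4,7] S\(S\PP)  <  k=6
[0,7] S  <  k=4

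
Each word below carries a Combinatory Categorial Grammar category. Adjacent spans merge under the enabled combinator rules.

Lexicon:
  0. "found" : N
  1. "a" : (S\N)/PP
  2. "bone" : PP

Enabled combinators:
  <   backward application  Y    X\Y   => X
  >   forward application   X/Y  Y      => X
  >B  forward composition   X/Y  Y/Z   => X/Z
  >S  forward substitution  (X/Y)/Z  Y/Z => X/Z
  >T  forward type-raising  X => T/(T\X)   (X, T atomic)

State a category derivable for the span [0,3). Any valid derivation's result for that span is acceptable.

[0,3] S   >
  [0,1] S/(S\N)   >T
    [0,1] "found" : N
  [1,3] S\N   >
    [1,2] "a" : (S\N)/PP
    [2,3] "bone" : PP

S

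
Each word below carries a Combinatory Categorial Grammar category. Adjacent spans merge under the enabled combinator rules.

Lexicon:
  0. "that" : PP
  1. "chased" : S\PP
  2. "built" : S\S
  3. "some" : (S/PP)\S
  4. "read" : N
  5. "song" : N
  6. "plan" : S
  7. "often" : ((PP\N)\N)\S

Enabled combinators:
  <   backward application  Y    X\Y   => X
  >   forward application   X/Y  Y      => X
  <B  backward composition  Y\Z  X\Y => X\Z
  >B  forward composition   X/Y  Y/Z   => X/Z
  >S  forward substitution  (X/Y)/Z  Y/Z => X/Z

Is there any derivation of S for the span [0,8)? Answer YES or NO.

YES

[0,8] S   >
  [0,4] S/PP   <
    [0,3] S   <
      [0,1] "that" : PP
      [1,3] S\PP   <B
        [1,2] "chased" : S\PP
        [2,3] "built" : S\S
    [3,4] "some" : (S/PP)\S
  [4,8] PP   <
    [4,5] "read" : N
    [5,8] PP\N   <
      [5,6] "song" : N
      [6,8] (PP\N)\N   <
        [6,7] "plan" : S
        [7,8] "often" : ((PP\N)\N)\S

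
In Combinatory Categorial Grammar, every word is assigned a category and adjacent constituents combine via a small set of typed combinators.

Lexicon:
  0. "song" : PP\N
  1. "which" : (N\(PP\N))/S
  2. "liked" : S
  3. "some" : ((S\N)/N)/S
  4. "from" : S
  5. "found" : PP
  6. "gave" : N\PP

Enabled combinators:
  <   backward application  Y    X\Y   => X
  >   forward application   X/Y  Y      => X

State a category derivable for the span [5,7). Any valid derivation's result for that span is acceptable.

[0,7] S   <
  [0,3] N   <
    [0,1] "song" : PP\N
    [1,3] N\(PP\N)   >
      [1,2] "which" : (N\(PP\N))/S
      [2,3] "liked" : S
  [3,7] S\N   >
    [3,5] (S\N)/N   >
      [3,4] "some" : ((S\N)/N)/S
      [4,5] "from" : S
    [5,7] N   <
      [5,6] "found" : PP
      [6,7] "gave" : N\PP

N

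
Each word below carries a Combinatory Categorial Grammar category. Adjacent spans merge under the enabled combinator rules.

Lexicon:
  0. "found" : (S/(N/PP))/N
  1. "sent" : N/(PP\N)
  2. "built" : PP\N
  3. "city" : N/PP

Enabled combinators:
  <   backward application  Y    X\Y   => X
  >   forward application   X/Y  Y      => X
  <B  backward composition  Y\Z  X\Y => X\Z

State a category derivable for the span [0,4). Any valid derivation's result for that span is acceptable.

S

[0,4] S   >
  [0,3] S/(N/PP)   >
    [0,1] "found" : (S/(N/PP))/N
    [1,3] N   >
      [1,2] "sent" : N/(PP\N)
      [2,3] "built" : PP\N
  [3,4] "city" : N/PP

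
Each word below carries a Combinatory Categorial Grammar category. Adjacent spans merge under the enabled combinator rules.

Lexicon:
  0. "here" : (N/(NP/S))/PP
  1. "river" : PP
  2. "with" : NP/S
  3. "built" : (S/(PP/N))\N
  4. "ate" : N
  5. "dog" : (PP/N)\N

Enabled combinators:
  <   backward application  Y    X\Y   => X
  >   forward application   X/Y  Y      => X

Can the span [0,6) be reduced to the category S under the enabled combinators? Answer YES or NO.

YES

[0,6] S   >
  [0,4] S/(PP/N)   <
    [0,3] N   >
      [0,2] N/(NP/S)   >
        [0,1] "here" : (N/(NP/S))/PP
        [1,2] "river" : PP
      [2,3] "with" : NP/S
    [3,4] "built" : (S/(PP/N))\N
  [4,6] PP/N   <
    [4,5] "ate" : N
    [5,6] "dog" : (PP/N)\N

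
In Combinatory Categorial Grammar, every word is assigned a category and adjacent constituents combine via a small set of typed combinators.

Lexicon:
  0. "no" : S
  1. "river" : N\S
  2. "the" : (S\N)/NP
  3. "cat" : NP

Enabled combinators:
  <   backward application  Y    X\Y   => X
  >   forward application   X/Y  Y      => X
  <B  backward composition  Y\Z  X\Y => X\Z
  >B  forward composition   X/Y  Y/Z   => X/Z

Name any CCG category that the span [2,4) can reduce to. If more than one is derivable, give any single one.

S\N

[0,4] S   <
  [0,2] N   <
    [0,1] "no" : S
    [1,2] "river" : N\S
  [2,4] S\N   >
    [2,3] "the" : (S\N)/NP
    [3,4] "cat" : NP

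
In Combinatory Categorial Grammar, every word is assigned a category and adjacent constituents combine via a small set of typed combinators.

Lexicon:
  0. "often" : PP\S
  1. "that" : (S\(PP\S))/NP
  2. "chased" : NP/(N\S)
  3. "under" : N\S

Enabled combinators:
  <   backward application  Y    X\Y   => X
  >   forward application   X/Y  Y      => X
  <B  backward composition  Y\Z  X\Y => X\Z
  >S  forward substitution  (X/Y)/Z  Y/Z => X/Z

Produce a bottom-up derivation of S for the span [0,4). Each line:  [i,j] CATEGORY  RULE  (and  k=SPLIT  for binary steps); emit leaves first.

[0,4] S   <
  [0,1] "often" : PP\S
  [1,4] S\(PP\S)   >
    [1,2] "that" : (S\(PP\S))/NP
    [2,4] NP   >
      [2,3] "chased" : NP/(N\S)
      [3,4] "under" : N\S

[0,1] PP\S  lex  "often"
[1,2] (S\(PP\S))/NP  lex  "that"
[2,3] NP/(N\S)  lex  "chased"
[3,4] N\S  lex  "under"
[2,4] NP  >  k=3
[1,4] S\(PP\S)  >  k=2
[0,4] S  <  k=1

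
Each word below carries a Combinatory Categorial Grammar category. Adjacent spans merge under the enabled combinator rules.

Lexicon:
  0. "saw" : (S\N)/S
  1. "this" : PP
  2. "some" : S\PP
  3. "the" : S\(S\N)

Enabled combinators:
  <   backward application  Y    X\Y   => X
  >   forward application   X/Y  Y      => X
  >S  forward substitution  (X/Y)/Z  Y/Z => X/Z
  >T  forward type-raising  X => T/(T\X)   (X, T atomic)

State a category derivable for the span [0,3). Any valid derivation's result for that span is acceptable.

S\N

[0,4] S   <
  [0,3] S\N   >
    [0,1] "saw" : (S\N)/S
    [1,3] S   >
      [1,2] S/(S\PP)   >T
        [1,2] "this" : PP
      [2,3] "some" : S\PP
  [3,4] "the" : S\(S\N)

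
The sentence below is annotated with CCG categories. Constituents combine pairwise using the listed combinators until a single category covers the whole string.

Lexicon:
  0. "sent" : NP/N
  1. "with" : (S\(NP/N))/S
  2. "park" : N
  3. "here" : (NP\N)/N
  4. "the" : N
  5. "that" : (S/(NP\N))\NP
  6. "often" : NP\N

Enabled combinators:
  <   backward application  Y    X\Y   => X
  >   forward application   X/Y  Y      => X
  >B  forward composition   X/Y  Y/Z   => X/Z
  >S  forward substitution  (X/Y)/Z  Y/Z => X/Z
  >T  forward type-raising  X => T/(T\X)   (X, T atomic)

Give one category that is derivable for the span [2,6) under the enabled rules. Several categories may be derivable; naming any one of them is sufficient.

S/(NP\N)

[0,7] S   <
  [0,1] "sent" : NP/N
  [1,7] S\(NP/N)   >
    [1,2] "with" : (S\(NP/N))/S
    [2,7] S   >
      [2,6] S/(NP\N)   <
        [2,5] NP   <
          [2,3] "park" : N
          [3,5] NP\N   >
            [3,4] "here" : (NP\N)/N
            [4,5] "the" : N
        [5,6] "that" : (S/(NP\N))\NP
      [6,7] "often" : NP\N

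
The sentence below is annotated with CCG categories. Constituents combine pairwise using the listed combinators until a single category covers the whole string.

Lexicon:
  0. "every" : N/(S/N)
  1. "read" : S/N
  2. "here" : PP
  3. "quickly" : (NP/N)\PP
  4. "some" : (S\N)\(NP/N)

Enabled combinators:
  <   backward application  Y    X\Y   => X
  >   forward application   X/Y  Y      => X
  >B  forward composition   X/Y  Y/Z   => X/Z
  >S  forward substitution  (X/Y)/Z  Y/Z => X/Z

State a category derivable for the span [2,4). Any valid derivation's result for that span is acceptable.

NP/N

[0,5] S   <
  [0,2] N   >
    [0,1] "every" : N/(S/N)
    [1,2] "read" : S/N
  [2,5] S\N   <
    [2,4] NP/N   <
      [2,3] "here" : PP
      [3,4] "quickly" : (NP/N)\PP
    [4,5] "some" : (S\N)\(NP/N)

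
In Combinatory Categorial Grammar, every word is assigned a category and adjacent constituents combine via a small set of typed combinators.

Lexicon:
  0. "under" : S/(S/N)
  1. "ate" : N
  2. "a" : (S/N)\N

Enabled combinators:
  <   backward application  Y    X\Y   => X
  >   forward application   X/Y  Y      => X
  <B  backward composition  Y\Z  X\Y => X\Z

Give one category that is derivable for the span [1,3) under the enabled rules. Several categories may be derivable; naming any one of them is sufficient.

[0,3] S   >
  [0,1] "under" : S/(S/N)
  [1,3] S/N   <
    [1,2] "ate" : N
    [2,3] "a" : (S/N)\N

S/N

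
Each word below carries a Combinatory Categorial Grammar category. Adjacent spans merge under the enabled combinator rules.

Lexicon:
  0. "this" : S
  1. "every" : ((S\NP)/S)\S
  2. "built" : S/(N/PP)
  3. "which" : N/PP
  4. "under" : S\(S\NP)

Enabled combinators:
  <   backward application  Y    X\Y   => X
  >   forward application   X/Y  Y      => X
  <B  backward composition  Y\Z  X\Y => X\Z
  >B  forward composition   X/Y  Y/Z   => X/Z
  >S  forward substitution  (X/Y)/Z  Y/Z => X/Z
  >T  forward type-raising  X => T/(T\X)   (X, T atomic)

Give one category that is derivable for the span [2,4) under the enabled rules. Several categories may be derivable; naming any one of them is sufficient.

[0,5] S   <
  [0,4] S\NP   >
    [0,2] (S\NP)/S   <
      [0,1] "this" : S
      [1,2] "every" : ((S\NP)/S)\S
    [2,4] S   >
      [2,3] "built" : S/(N/PP)
      [3,4] "which" : N/PP
  [4,5] "under" : S\(S\NP)

S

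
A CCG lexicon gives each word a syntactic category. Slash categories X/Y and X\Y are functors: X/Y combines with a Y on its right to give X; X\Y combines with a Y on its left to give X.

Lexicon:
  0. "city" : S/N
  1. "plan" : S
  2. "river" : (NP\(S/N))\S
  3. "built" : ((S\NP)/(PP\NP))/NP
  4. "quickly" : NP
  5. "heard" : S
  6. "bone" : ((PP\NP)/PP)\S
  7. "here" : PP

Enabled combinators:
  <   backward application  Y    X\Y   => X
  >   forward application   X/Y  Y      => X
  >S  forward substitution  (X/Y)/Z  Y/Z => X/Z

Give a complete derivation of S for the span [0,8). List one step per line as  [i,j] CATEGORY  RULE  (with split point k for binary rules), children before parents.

[0,8] S   <
  [0,3] NP   <
    [0,1] "city" : S/N
    [1,3] NP\(S/N)   <
      [1,2] "plan" : S
      [2,3] "river" : (NP\(S/N))\S
  [3,8] S\NP   >
    [3,5] (S\NP)/(PP\NP)   >
      [3,4] "built" : ((S\NP)/(PP\NP))/NP
      [4,5] "quickly" : NP
    [5,8] PP\NP   >
      [5,7] (PP\NP)/PP   <
        [5,6] "heard" : S
        [6,7] "bone" : ((PP\NP)/PP)\S
      [7,8] "here" : PP

[0,1] S/N  lex  "city"
[1,2] S  lex  "plan"
[2,3] (NP\(S/N))\S  lex  "river"
[1,3] NP\(S/N)  <  k=2
[0,3] NP  <  k=1
[3,4] ((S\NP)/(PP\NP))/NP  lex  "built"
[4,5] NP  lex  "quickly"
[3,5] (S\NP)/(PP\NP)  >  k=4
[5,6] S  lex  "heard"
[6,7] ((PP\NP)/PP)\S  lex  "bone"
[5,7] (PP\NP)/PP  <  k=6
[7,8] PP  lex  "here"
[5,8] PP\NP  >  k=7
[3,8] S\NP  >  k=5
[0,8] S  <  k=3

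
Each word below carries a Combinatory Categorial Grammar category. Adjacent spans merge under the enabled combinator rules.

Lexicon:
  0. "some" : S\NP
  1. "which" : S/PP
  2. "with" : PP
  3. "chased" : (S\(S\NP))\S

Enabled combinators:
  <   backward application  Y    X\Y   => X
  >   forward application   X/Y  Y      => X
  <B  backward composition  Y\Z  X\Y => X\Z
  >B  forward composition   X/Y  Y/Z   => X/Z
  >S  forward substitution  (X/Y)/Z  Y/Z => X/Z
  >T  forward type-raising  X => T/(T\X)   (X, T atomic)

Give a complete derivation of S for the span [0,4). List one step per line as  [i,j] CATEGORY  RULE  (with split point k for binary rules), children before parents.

[0,4] S   <
  [0,1] "some" : S\NP
  [1,4] S\(S\NP)   <
    [1,3] S   >
      [1,2] "which" : S/PP
      [2,3] "with" : PP
    [3,4] "chased" : (S\(S\NP))\S

[0,1] S\NP  lex  "some"
[1,2] S/PP  lex  "which"
[2,3] PP  lex  "with"
[1,3] S  >  k=2
[3,4] (S\(S\NP))\S  lex  "chased"
[1,4] S\(S\NP)  <  k=3
[0,4] S  <  k=1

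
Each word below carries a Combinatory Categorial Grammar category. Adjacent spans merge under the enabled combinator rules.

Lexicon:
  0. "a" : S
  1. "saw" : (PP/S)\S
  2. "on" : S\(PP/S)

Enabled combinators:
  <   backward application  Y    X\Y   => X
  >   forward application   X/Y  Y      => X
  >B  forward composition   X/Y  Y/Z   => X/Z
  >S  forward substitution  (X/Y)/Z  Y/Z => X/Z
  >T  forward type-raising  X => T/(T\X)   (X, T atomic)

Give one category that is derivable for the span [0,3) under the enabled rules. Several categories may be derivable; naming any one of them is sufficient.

S

[0,3] S   <
  [0,2] PP/S   <
    [0,1] "a" : S
    [1,2] "saw" : (PP/S)\S
  [2,3] "on" : S\(PP/S)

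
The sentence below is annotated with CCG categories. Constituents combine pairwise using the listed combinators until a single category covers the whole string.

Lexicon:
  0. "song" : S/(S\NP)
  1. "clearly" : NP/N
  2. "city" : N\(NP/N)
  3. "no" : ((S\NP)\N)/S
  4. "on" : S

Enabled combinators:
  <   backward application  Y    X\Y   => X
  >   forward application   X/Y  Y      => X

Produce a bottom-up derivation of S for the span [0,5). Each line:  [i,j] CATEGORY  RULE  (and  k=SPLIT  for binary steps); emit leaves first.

[0,1] S/(S\NP)  lex  "song"
[1,2] NP/N  lex  "clearly"
[2,3] N\(NP/N)  lex  "city"
[1,3] N  <  k=2
[3,4] ((S\NP)\N)/S  lex  "no"
[4,5] S  lex  "on"
[3,5] (S\NP)\N  >  k=4
[1,5] S\NP  <  k=3
[0,5] S  >  k=1

[0,5] S   >
  [0,1] "song" : S/(S\NP)
  [1,5] S\NP   <
    [1,3] N   <
      [1,2] "clearly" : NP/N
      [2,3] "city" : N\(NP/N)
    [3,5] (S\NP)\N   >
      [3,4] "no" : ((S\NP)\N)/S
      [4,5] "on" : S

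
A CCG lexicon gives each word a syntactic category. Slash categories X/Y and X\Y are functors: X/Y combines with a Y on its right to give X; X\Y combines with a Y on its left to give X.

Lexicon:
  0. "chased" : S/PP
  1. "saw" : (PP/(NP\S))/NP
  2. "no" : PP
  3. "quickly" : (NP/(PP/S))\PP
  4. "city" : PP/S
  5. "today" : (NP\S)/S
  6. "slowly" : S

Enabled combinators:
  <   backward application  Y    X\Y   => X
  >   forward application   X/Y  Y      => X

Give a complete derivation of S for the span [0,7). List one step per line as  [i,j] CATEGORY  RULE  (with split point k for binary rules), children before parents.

[0,7] S   >
  [0,1] "chased" : S/PP
  [1,7] PP   >
    [1,5] PP/(NP\S)   >
      [1,2] "saw" : (PP/(NP\S))/NP
      [2,5] NP   >
        [2,4] NP/(PP/S)   <
          [2,3] "no" : PP
          [3,4] "quickly" : (NP/(PP/S))\PP
        [4,5] "city" : PP/S
    [5,7] NP\S   >
      [5,6] "today" : (NP\S)/S
      [6,7] "slowly" : S

[0,1] S/PP  lex  "chased"
[1,2] (PP/(NP\S))/NP  lex  "saw"
[2,3] PP  lex  "no"
[3,4] (NP/(PP/S))\PP  lex  "quickly"
[2,4] NP/(PP/S)  <  k=3
[4,5] PP/S  lex  "city"
[2,5] NP  >  k=4
[1,5] PP/(NP\S)  >  k=2
[5,6] (NP\S)/S  lex  "today"
[6,7] S  lex  "slowly"
[5,7] NP\S  >  k=6
[1,7] PP  >  k=5
[0,7] S  >  k=1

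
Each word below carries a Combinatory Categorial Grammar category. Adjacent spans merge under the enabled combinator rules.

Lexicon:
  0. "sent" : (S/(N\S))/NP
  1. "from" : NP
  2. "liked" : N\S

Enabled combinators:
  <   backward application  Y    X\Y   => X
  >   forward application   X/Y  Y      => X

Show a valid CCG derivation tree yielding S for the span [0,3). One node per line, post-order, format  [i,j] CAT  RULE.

[0,3] S   >
  [0,2] S/(N\S)   >
    [0,1] "sent" : (S/(N\S))/NP
    [1,2] "from" : NP
  [2,3] "liked" : N\S

[0,1] (S/(N\S))/NP  lex  "sent"
[1,2] NP  lex  "from"
[0,2] S/(N\S)  >  k=1
[2,3] N\S  lex  "liked"
[0,3] S  >  k=2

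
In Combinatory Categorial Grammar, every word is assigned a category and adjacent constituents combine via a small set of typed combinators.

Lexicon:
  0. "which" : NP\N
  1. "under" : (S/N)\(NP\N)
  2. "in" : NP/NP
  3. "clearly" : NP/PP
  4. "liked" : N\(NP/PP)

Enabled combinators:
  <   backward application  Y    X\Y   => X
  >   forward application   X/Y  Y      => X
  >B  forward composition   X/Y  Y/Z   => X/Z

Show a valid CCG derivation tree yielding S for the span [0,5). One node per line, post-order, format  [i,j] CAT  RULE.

[0,5] S   >
  [0,2] S/N   <
    [0,1] "which" : NP\N
    [1,2] "under" : (S/N)\(NP\N)
  [2,5] N   <
    [2,4] NP/PP   >B
      [2,3] "in" : NP/NP
      [3,4] "clearly" : NP/PP
    [4,5] "liked" : N\(NP/PP)

[0,1] NP\N  lex  "which"
[1,2] (S/N)\(NP\N)  lex  "under"
[0,2] S/N  <  k=1
[2,3] NP/NP  lex  "in"
[3,4] NP/PP  lex  "clearly"
[2,4] NP/PP  >B  k=3
[4,5] N\(NP/PP)  lex  "liked"
[2,5] N  <  k=4
[0,5] S  >  k=2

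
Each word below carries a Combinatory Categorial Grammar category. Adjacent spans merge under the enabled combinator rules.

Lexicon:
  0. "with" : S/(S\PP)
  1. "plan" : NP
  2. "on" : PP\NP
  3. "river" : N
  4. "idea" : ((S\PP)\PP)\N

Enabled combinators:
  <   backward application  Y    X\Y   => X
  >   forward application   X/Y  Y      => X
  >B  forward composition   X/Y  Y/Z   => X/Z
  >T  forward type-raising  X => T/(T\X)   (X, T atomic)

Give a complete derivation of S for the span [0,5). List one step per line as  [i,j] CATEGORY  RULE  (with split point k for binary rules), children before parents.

[0,1] S/(S\PP)  lex  "with"
[1,2] NP  lex  "plan"
[1,2] PP/(PP\NP)  >T
[2,3] PP\NP  lex  "on"
[1,3] PP  >  k=2
[3,4] N  lex  "river"
[4,5] ((S\PP)\PP)\N  lex  "idea"
[3,5] (S\PP)\PP  <  k=4
[1,5] S\PP  <  k=3
[0,5] S  >  k=1

[0,5] S   >
  [0,1] "with" : S/(S\PP)
  [1,5] S\PP   <
    [1,3] PP   >
      [1,2] PP/(PP\NP)   >T
        [1,2] "plan" : NP
      [2,3] "on" : PP\NP
    [3,5] (S\PP)\PP   <
      [3,4] "river" : N
      [4,5] "idea" : ((S\PP)\PP)\N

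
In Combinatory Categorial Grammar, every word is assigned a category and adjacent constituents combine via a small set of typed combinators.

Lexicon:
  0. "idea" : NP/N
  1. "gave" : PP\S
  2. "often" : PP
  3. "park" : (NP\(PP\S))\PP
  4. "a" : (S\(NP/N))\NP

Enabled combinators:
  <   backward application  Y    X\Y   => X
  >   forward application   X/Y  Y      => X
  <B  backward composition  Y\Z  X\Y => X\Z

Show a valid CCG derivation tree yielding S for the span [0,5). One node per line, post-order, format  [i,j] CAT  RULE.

[0,5] S   <
  [0,1] "idea" : NP/N
  [1,5] S\(NP/N)   <
    [1,4] NP   <
      [1,2] "gave" : PP\S
      [2,4] NP\(PP\S)   <
        [2,3] "often" : PP
        [3,4] "park" : (NP\(PP\S))\PP
    [4,5] "a" : (S\(NP/N))\NP

[0,1] NP/N  lex  "idea"
[1,2] PP\S  lex  "gave"
[2,3] PP  lex  "often"
[3,4] (NP\(PP\S))\PP  lex  "park"
[2,4] NP\(PP\S)  <  k=3
[1,4] NP  <  k=2
[4,5] (S\(NP/N))\NP  lex  "a"
[1,5] S\(NP/N)  <  k=4
[0,5] S  <  k=1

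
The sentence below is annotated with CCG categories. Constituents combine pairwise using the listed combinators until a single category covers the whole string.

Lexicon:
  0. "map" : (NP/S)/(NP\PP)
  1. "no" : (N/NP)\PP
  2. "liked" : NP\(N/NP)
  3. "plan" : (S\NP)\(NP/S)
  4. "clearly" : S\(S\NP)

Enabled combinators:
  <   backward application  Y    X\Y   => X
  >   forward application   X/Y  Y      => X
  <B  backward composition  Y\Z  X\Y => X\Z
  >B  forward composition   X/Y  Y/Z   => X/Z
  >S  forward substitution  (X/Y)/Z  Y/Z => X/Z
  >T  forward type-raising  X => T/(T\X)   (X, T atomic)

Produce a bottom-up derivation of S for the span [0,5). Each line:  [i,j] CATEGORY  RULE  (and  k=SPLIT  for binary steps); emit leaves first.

[0,5] S   <
  [0,4] S\NP   <
    [0,3] NP/S   >
      [0,1] "map" : (NP/S)/(NP\PP)
      [1,3] NP\PP   <B
        [1,2] "no" : (N/NP)\PP
        [2,3] "liked" : NP\(N/NP)
    [3,4] "plan" : (S\NP)\(NP/S)
  [4,5] "clearly" : S\(S\NP)

[0,1] (NP/S)/(NP\PP)  lex  "map"
[1,2] (N/NP)\PP  lex  "no"
[2,3] NP\(N/NP)  lex  "liked"
[1,3] NP\PP  <B  k=2
[0,3] NP/S  >  k=1
[3,4] (S\NP)\(NP/S)  lex  "plan"
[0,4] S\NP  <  k=3
[4,5] S\(S\NP)  lex  "clearly"
[0,5] S  <  k=4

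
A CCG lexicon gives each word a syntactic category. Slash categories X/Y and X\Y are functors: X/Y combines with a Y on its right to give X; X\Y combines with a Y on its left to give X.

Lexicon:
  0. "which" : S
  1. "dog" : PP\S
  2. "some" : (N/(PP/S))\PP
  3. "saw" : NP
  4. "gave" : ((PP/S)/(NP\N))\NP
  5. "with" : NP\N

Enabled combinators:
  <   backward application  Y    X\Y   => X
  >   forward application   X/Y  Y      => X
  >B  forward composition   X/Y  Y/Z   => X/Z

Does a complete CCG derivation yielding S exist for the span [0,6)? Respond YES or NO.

NO

S PP\S (N/(PP/S))\PP NP ((PP/S)/(NP\N))\NP NP\N
CKY chart[0,6] = {N}; S ∉ chart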